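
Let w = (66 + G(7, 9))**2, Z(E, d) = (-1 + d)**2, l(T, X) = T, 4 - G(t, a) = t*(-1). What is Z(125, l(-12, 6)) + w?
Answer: 6098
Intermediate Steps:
G(t, a) = 4 + t (G(t, a) = 4 - t*(-1) = 4 - (-1)*t = 4 + t)
w = 5929 (w = (66 + (4 + 7))**2 = (66 + 11)**2 = 77**2 = 5929)
Z(125, l(-12, 6)) + w = (-1 - 12)**2 + 5929 = (-13)**2 + 5929 = 169 + 5929 = 6098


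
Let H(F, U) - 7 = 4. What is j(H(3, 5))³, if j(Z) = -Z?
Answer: -1331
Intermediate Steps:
H(F, U) = 11 (H(F, U) = 7 + 4 = 11)
j(H(3, 5))³ = (-1*11)³ = (-11)³ = -1331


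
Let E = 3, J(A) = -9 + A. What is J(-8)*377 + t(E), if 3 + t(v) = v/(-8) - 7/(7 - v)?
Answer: -51313/8 ≈ -6414.1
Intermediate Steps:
t(v) = -3 - 7/(7 - v) - v/8 (t(v) = -3 + (v/(-8) - 7/(7 - v)) = -3 + (v*(-⅛) - 7/(7 - v)) = -3 + (-v/8 - 7/(7 - v)) = -3 + (-7/(7 - v) - v/8) = -3 - 7/(7 - v) - v/8)
J(-8)*377 + t(E) = (-9 - 8)*377 + (224 - 1*3² - 17*3)/(8*(-7 + 3)) = -17*377 + (⅛)*(224 - 1*9 - 51)/(-4) = -6409 + (⅛)*(-¼)*(224 - 9 - 51) = -6409 + (⅛)*(-¼)*164 = -6409 - 41/8 = -51313/8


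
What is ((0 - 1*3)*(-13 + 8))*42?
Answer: 630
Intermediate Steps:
((0 - 1*3)*(-13 + 8))*42 = ((0 - 3)*(-5))*42 = -3*(-5)*42 = 15*42 = 630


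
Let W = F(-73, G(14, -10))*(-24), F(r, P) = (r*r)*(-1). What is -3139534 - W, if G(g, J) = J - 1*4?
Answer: -3267430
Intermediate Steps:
G(g, J) = -4 + J (G(g, J) = J - 4 = -4 + J)
F(r, P) = -r² (F(r, P) = r²*(-1) = -r²)
W = 127896 (W = -1*(-73)²*(-24) = -1*5329*(-24) = -5329*(-24) = 127896)
-3139534 - W = -3139534 - 1*127896 = -3139534 - 127896 = -3267430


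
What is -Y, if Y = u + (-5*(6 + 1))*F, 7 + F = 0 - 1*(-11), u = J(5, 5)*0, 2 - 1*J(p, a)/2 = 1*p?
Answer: 140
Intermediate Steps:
J(p, a) = 4 - 2*p
u = 0 (u = (4 - 2*5)*0 = (4 - 10)*0 = -6*0 = 0)
F = 4 (F = -7 + (0 - 1*(-11)) = -7 + (0 + 11) = -7 + 11 = 4)
Y = -140 (Y = 0 - 5*(6 + 1)*4 = 0 - 5*7*4 = 0 - 35*4 = 0 - 140 = -140)
-Y = -1*(-140) = 140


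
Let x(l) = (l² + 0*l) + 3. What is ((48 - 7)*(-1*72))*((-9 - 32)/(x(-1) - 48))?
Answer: -30258/11 ≈ -2750.7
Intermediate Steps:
x(l) = 3 + l² (x(l) = (l² + 0) + 3 = l² + 3 = 3 + l²)
((48 - 7)*(-1*72))*((-9 - 32)/(x(-1) - 48)) = ((48 - 7)*(-1*72))*((-9 - 32)/((3 + (-1)²) - 48)) = (41*(-72))*(-41/((3 + 1) - 48)) = -(-121032)/(4 - 48) = -(-121032)/(-44) = -(-121032)*(-1)/44 = -2952*41/44 = -30258/11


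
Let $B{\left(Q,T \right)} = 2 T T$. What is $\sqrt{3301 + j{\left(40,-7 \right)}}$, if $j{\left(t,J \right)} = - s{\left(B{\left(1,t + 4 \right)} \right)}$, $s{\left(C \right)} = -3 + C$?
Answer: $2 i \sqrt{142} \approx 23.833 i$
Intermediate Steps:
$B{\left(Q,T \right)} = 2 T^{2}$
$j{\left(t,J \right)} = 3 - 2 \left(4 + t\right)^{2}$ ($j{\left(t,J \right)} = - (-3 + 2 \left(t + 4\right)^{2}) = - (-3 + 2 \left(4 + t\right)^{2}) = 3 - 2 \left(4 + t\right)^{2}$)
$\sqrt{3301 + j{\left(40,-7 \right)}} = \sqrt{3301 + \left(3 - 2 \left(4 + 40\right)^{2}\right)} = \sqrt{3301 + \left(3 - 2 \cdot 44^{2}\right)} = \sqrt{3301 + \left(3 - 3872\right)} = \sqrt{3301 - 3869} = \sqrt{-568} = 2 i \sqrt{142}$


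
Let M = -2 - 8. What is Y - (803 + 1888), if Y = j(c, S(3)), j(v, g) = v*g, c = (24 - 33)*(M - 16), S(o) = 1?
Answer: -2457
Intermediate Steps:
M = -10
c = 234 (c = (24 - 33)*(-10 - 16) = -9*(-26) = 234)
j(v, g) = g*v
Y = 234 (Y = 1*234 = 234)
Y - (803 + 1888) = 234 - (803 + 1888) = 234 - 1*2691 = 234 - 2691 = -2457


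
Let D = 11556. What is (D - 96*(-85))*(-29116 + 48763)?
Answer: 387360252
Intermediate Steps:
(D - 96*(-85))*(-29116 + 48763) = (11556 - 96*(-85))*(-29116 + 48763) = (11556 + 8160)*19647 = 19716*19647 = 387360252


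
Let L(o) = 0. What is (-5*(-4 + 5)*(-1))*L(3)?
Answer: 0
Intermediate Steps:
(-5*(-4 + 5)*(-1))*L(3) = -5*(-4 + 5)*(-1)*0 = -5*(-1)*0 = 5*0 = 0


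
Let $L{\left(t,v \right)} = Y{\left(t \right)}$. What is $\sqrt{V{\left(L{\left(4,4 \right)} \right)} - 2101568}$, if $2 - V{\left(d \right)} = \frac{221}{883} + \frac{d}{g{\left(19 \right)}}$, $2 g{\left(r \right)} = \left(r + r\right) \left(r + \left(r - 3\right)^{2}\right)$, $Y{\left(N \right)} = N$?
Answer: $\frac{i \sqrt{1789357317077786929}}{922735} \approx 1449.7 i$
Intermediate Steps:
$g{\left(r \right)} = r \left(r + \left(-3 + r\right)^{2}\right)$ ($g{\left(r \right)} = \frac{\left(r + r\right) \left(r + \left(r - 3\right)^{2}\right)}{2} = \frac{2 r \left(r + \left(-3 + r\right)^{2}\right)}{2} = r \left(r + \left(-3 + r\right)^{2}\right)$)
$L{\left(t,v \right)} = t$
$V{\left(d \right)} = \frac{1545}{883} - \frac{d}{5225}$ ($V{\left(d \right)} = 2 - \left(\frac{221}{883} + \frac{d}{19 \left(19 + \left(-3 + 19\right)^{2}\right)}\right) = 2 - \left(221 \cdot \frac{1}{883} + \frac{d}{19 \left(19 + 16^{2}\right)}\right) = 2 - \left(\frac{221}{883} + \frac{d}{19 \left(19 + 256\right)}\right) = 2 - \left(\frac{221}{883} + \frac{d}{19 \cdot 275}\right) = 2 - \left(\frac{221}{883} + \frac{d}{5225}\right) = \frac{1545}{883} - \frac{d}{5225}$)
$\sqrt{V{\left(L{\left(4,4 \right)} \right)} - 2101568} = \sqrt{\left(\frac{1545}{883} - \frac{4}{5225}\right) - 2101568} = \sqrt{\frac{8069093}{4613675} - 2101568} = \sqrt{- \frac{9695943673307}{4613675}} = \frac{i \sqrt{1789357317077786929}}{922735}$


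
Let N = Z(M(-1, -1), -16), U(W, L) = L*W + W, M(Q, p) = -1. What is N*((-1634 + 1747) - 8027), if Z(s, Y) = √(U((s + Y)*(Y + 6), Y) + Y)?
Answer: -7914*I*√2566 ≈ -4.0089e+5*I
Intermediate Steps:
U(W, L) = W + L*W
Z(s, Y) = √(Y + (1 + Y)*(6 + Y)*(Y + s)) (Z(s, Y) = √(((s + Y)*(Y + 6))*(1 + Y) + Y) = √(((Y + s)*(6 + Y))*(1 + Y) + Y) = √(((6 + Y)*(Y + s))*(1 + Y) + Y) = √((1 + Y)*(6 + Y)*(Y + s) + Y) = √(Y + (1 + Y)*(6 + Y)*(Y + s)))
N = I*√2566 (N = √(-16 + (1 - 16)*((-16)² + 6*(-16) + 6*(-1) - 16*(-1))) = √(-16 - 15*(256 - 96 - 6 + 16)) = √(-16 - 15*170) = √(-16 - 2550) = √(-2566) = I*√2566 ≈ 50.656*I)
N*((-1634 + 1747) - 8027) = (I*√2566)*((-1634 + 1747) - 8027) = (I*√2566)*(113 - 8027) = (I*√2566)*(-7914) = -7914*I*√2566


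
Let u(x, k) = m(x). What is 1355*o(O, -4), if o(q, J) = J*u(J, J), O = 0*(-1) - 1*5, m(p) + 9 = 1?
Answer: 43360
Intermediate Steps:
m(p) = -8 (m(p) = -9 + 1 = -8)
u(x, k) = -8
O = -5 (O = 0 - 5 = -5)
o(q, J) = -8*J (o(q, J) = J*(-8) = -8*J)
1355*o(O, -4) = 1355*(-8*(-4)) = 1355*32 = 43360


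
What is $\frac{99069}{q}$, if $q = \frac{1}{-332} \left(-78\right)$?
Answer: $\frac{5481818}{13} \approx 4.2168 \cdot 10^{5}$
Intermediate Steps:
$q = \frac{39}{166}$ ($q = \left(- \frac{1}{332}\right) \left(-78\right) = \frac{39}{166} \approx 0.23494$)
$\frac{99069}{q} = \frac{99069}{\frac{39}{166}} = 99069 \cdot \frac{166}{39} = \frac{5481818}{13}$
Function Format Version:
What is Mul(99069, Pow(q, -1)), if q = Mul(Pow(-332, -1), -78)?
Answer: Rational(5481818, 13) ≈ 4.2168e+5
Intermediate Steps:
q = Rational(39, 166) (q = Mul(Rational(-1, 332), -78) = Rational(39, 166) ≈ 0.23494)
Mul(99069, Pow(q, -1)) = Mul(99069, Pow(Rational(39, 166), -1)) = Mul(99069, Rational(166, 39)) = Rational(5481818, 13)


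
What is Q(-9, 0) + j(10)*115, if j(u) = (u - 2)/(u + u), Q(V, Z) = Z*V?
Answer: 46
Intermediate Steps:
Q(V, Z) = V*Z
j(u) = (-2 + u)/(2*u) (j(u) = (-2 + u)/((2*u)) = (-2 + u)*(1/(2*u)) = (-2 + u)/(2*u))
Q(-9, 0) + j(10)*115 = -9*0 + ((½)*(-2 + 10)/10)*115 = 0 + ((½)*(⅒)*8)*115 = 0 + (⅖)*115 = 0 + 46 = 46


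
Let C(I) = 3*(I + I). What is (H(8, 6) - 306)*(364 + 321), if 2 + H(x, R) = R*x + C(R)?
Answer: -153440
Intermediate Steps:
C(I) = 6*I (C(I) = 3*(2*I) = 6*I)
H(x, R) = -2 + 6*R + R*x (H(x, R) = -2 + (R*x + 6*R) = -2 + (6*R + R*x) = -2 + 6*R + R*x)
(H(8, 6) - 306)*(364 + 321) = ((-2 + 6*6 + 6*8) - 306)*(364 + 321) = ((-2 + 36 + 48) - 306)*685 = (82 - 306)*685 = -224*685 = -153440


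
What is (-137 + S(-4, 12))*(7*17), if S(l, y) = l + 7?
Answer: -15946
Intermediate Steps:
S(l, y) = 7 + l
(-137 + S(-4, 12))*(7*17) = (-137 + (7 - 4))*(7*17) = (-137 + 3)*119 = -134*119 = -15946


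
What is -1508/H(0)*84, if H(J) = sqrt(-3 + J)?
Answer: 42224*I*sqrt(3) ≈ 73134.0*I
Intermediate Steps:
-1508/H(0)*84 = -1508/(sqrt(-3 + 0))*84 = -1508/(sqrt(-3))*84 = -1508/(I*sqrt(3))*84 = -1508*(-I*sqrt(3)/3)*84 = -(-1508)*I*sqrt(3)/3*84 = (1508*I*sqrt(3)/3)*84 = 42224*I*sqrt(3)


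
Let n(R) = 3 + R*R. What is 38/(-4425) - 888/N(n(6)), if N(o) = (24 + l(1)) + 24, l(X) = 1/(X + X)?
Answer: -7862486/429225 ≈ -18.318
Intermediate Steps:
n(R) = 3 + R²
l(X) = 1/(2*X)
N(o) = 97/2 (N(o) = (24 + (½)/1) + 24 = (24 + (½)*1) + 24 = (24 + ½) + 24 = 49/2 + 24 = 97/2)
38/(-4425) - 888/N(n(6)) = 38/(-4425) - 888/97/2 = 38*(-1/4425) - 888*2/97 = -38/4425 - 1776/97 = -7862486/429225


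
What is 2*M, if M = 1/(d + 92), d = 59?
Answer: 2/151 ≈ 0.013245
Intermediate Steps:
M = 1/151 (M = 1/(59 + 92) = 1/151 ≈ 0.0066225)
2*M = 2*(1/151) = 2/151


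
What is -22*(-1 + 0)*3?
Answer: 66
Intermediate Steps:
-22*(-1 + 0)*3 = -(-22)*3 = -22*(-3) = 66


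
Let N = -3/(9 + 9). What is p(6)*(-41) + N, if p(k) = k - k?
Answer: -⅙ ≈ -0.16667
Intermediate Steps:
N = -⅙ (N = -3/18 = (1/18)*(-3) = -⅙ ≈ -0.16667)
p(k) = 0
p(6)*(-41) + N = 0*(-41) - ⅙ = 0 - ⅙ = -⅙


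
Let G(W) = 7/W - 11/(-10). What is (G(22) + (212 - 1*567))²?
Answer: 378185809/3025 ≈ 1.2502e+5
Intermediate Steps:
G(W) = 11/10 + 7/W (G(W) = 7/W - 11*(-⅒) = 7/W + 11/10 = 11/10 + 7/W)
(G(22) + (212 - 1*567))² = ((11/10 + 7/22) + (212 - 1*567))² = ((11/10 + 7*(1/22)) + (212 - 567))² = ((11/10 + 7/22) - 355)² = (78/55 - 355)² = (-19447/55)² = 378185809/3025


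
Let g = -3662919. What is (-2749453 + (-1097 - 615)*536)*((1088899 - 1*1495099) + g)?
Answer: 14921805248115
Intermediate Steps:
(-2749453 + (-1097 - 615)*536)*((1088899 - 1*1495099) + g) = (-2749453 + (-1097 - 615)*536)*((1088899 - 1*1495099) - 3662919) = (-2749453 - 1712*536)*((1088899 - 1495099) - 3662919) = (-2749453 - 917632)*(-406200 - 3662919) = -3667085*(-4069119) = 14921805248115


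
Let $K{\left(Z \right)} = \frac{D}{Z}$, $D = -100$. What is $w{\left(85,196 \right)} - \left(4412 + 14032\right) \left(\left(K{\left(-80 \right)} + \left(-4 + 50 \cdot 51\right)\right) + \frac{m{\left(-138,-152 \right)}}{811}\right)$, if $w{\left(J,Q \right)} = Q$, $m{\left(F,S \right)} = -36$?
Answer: $- \frac{38101156529}{811} \approx -4.698 \cdot 10^{7}$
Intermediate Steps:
$K{\left(Z \right)} = - \frac{100}{Z}$
$w{\left(85,196 \right)} - \left(4412 + 14032\right) \left(\left(K{\left(-80 \right)} + \left(-4 + 50 \cdot 51\right)\right) + \frac{m{\left(-138,-152 \right)}}{811}\right) = 196 - \left(4412 + 14032\right) \left(\left(- \frac{100}{-80} + \left(-4 + 50 \cdot 51\right)\right) - \frac{36}{811}\right) = 196 - 18444 \left(\left(\left(-100\right) \left(- \frac{1}{80}\right) + \left(-4 + 2550\right)\right) - \frac{36}{811}\right) = 196 - 18444 \left(\left(\frac{5}{4} + 2546\right) - \frac{36}{811}\right) = 196 - 18444 \left(\frac{10189}{4} - \frac{36}{811}\right) = 196 - 18444 \cdot \frac{8263135}{3244} = 196 - \frac{38101315485}{811} = - \frac{38101156529}{811}$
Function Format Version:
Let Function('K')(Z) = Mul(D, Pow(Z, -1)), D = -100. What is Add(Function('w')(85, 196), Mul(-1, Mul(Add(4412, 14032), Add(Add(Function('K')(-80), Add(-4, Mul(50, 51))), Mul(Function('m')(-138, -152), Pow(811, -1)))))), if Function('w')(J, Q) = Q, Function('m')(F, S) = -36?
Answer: Rational(-38101156529, 811) ≈ -4.6980e+7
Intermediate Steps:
Function('K')(Z) = Mul(-100, Pow(Z, -1))
Add(Function('w')(85, 196), Mul(-1, Mul(Add(4412, 14032), Add(Add(Function('K')(-80), Add(-4, Mul(50, 51))), Mul(Function('m')(-138, -152), Pow(811, -1)))))) = Add(196, Mul(-1, Mul(Add(4412, 14032), Add(Add(Mul(-100, Pow(-80, -1)), Add(-4, Mul(50, 51))), Mul(-36, Pow(811, -1)))))) = Add(196, Mul(-1, Mul(18444, Add(Add(Mul(-100, Rational(-1, 80)), Add(-4, 2550)), Mul(-36, Rational(1, 811)))))) = Add(196, Mul(-1, Mul(18444, Add(Add(Rational(5, 4), 2546), Rational(-36, 811))))) = Add(196, Mul(-1, Mul(18444, Add(Rational(10189, 4), Rational(-36, 811))))) = Add(196, Mul(-1, Mul(18444, Rational(8263135, 3244)))) = Add(196, Mul(-1, Rational(38101315485, 811))) = Add(196, Rational(-38101315485, 811)) = Rational(-38101156529, 811)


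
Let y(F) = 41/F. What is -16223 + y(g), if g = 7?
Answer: -113520/7 ≈ -16217.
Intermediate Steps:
-16223 + y(g) = -16223 + 41/7 = -113520/7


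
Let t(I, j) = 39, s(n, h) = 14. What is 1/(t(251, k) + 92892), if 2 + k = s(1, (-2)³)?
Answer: 1/92931 ≈ 1.0761e-5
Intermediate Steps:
k = 12 (k = -2 + 14 = 12)
1/(t(251, k) + 92892) = 1/(39 + 92892) = 1/92931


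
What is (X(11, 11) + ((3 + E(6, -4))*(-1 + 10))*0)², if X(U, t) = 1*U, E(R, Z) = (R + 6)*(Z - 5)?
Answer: 121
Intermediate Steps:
E(R, Z) = (-5 + Z)*(6 + R) (E(R, Z) = (6 + R)*(-5 + Z) = (-5 + Z)*(6 + R))
X(U, t) = U
(X(11, 11) + ((3 + E(6, -4))*(-1 + 10))*0)² = (11 + ((3 + (-30 - 5*6 + 6*(-4) + 6*(-4)))*(-1 + 10))*0)² = (11 + ((3 + (-30 - 30 - 24 - 24))*9)*0)² = (11 + ((3 - 108)*9)*0)² = (11 - 105*9*0)² = (11 - 945*0)² = (11 + 0)² = 11² = 121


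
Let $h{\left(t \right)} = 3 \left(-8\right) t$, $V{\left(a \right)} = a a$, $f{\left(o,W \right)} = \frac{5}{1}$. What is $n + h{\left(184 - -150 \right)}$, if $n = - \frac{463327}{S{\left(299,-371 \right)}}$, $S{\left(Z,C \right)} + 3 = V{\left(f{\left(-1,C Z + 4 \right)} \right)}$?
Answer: $- \frac{639679}{22} \approx -29076.0$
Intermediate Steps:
$f{\left(o,W \right)} = 5$ ($f{\left(o,W \right)} = 5 \cdot 1 = 5$)
$V{\left(a \right)} = a^{2}$
$S{\left(Z,C \right)} = 22$ ($S{\left(Z,C \right)} = -3 + 5^{2} = -3 + 25 = 22$)
$h{\left(t \right)} = - 24 t$
$n = - \frac{463327}{22} \approx -21060.0$
$n + h{\left(184 - -150 \right)} = - \frac{463327}{22} - 24 \left(184 - -150\right) = - \frac{463327}{22} - 24 \left(184 + 150\right) = - \frac{463327}{22} - 8016 = - \frac{639679}{22}$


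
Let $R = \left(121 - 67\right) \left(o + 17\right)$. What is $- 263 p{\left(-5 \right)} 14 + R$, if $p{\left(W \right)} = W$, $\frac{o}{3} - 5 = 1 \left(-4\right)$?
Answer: $19490$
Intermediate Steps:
$o = 3$ ($o = 15 + 3 \cdot 1 \left(-4\right) = 15 + 3 \left(-4\right) = 15 - 12 = 3$)
$R = 1080$ ($R = \left(121 - 67\right) \left(3 + 17\right) = 54 \cdot 20 = 1080$)
$- 263 p{\left(-5 \right)} 14 + R = - 263 \left(\left(-5\right) 14\right) + 1080 = \left(-263\right) \left(-70\right) + 1080 = 18410 + 1080 = 19490$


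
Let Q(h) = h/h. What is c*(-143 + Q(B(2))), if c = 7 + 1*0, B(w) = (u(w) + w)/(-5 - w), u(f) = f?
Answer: -994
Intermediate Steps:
B(w) = 2*w/(-5 - w) (B(w) = (w + w)/(-5 - w) = (2*w)/(-5 - w) = 2*w/(-5 - w))
Q(h) = 1
c = 7 (c = 7 + 0 = 7)
c*(-143 + Q(B(2))) = 7*(-143 + 1) = 7*(-142) = -994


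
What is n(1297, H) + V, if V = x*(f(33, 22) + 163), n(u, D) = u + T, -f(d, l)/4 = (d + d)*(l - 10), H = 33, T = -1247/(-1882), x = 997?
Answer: -5636001569/1882 ≈ -2.9947e+6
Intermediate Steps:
T = 1247/1882 (T = -1247*(-1/1882) = 1247/1882 ≈ 0.66259)
f(d, l) = -8*d*(-10 + l) (f(d, l) = -4*(d + d)*(l - 10) = -4*2*d*(-10 + l) = -8*d*(-10 + l))
n(u, D) = 1247/1882 + u (n(u, D) = u + 1247/1882 = 1247/1882 + u)
V = -2995985 (V = 997*(8*33*(10 - 1*22) + 163) = 997*(8*33*(10 - 22) + 163) = 997*(8*33*(-12) + 163) = 997*(-3168 + 163) = 997*(-3005) = -2995985)
n(1297, H) + V = (1247/1882 + 1297) - 2995985 = 2442201/1882 - 2995985 = -5636001569/1882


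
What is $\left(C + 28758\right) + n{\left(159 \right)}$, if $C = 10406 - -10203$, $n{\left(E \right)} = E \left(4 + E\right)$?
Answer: $75284$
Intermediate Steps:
$C = 20609$ ($C = 10406 + 10203 = 20609$)
$\left(C + 28758\right) + n{\left(159 \right)} = \left(20609 + 28758\right) + 159 \left(4 + 159\right) = 49367 + 159 \cdot 163 = 49367 + 25917 = 75284$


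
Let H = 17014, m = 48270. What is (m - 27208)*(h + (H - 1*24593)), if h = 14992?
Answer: 156132606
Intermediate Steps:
(m - 27208)*(h + (H - 1*24593)) = (48270 - 27208)*(14992 + (17014 - 1*24593)) = 21062*(14992 + (17014 - 24593)) = 21062*(14992 - 7579) = 21062*7413 = 156132606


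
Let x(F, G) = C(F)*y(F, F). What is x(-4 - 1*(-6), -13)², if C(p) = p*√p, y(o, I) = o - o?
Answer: 0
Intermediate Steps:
y(o, I) = 0
C(p) = p^(3/2)
x(F, G) = 0 (x(F, G) = F^(3/2)*0 = 0)
x(-4 - 1*(-6), -13)² = 0² = 0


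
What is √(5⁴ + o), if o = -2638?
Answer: I*√2013 ≈ 44.866*I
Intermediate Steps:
√(5⁴ + o) = √(5⁴ - 2638) = √(625 - 2638) = √(-2013) = I*√2013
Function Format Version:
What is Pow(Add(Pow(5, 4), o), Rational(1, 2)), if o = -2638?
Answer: Mul(I, Pow(2013, Rational(1, 2))) ≈ Mul(44.866, I)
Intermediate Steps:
Pow(Add(Pow(5, 4), o), Rational(1, 2)) = Pow(Add(Pow(5, 4), -2638), Rational(1, 2)) = Pow(Add(625, -2638), Rational(1, 2)) = Pow(-2013, Rational(1, 2)) = Mul(I, Pow(2013, Rational(1, 2)))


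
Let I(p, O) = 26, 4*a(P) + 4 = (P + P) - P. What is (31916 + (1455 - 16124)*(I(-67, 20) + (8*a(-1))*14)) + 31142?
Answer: 1735324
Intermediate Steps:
a(P) = -1 + P/4 (a(P) = -1 + ((P + P) - P)/4 = -1 + (2*P - P)/4 = -1 + P/4)
(31916 + (1455 - 16124)*(I(-67, 20) + (8*a(-1))*14)) + 31142 = (31916 + (1455 - 16124)*(26 + (8*(-1 + (1/4)*(-1)))*14)) + 31142 = (31916 - 14669*(26 + (8*(-1 - 1/4))*14)) + 31142 = (31916 - 14669*(26 + (8*(-5/4))*14)) + 31142 = (31916 - 14669*(26 - 10*14)) + 31142 = (31916 - 14669*(26 - 140)) + 31142 = (31916 - 14669*(-114)) + 31142 = (31916 + 1672266) + 31142 = 1704182 + 31142 = 1735324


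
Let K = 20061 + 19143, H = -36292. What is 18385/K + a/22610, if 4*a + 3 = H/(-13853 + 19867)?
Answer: 178528297169/380773162440 ≈ 0.46886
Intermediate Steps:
a = -27167/12028 (a = -3/4 + (-36292/(-13853 + 19867))/4 = -3/4 + (-36292/6014)/4 = -3/4 + (-36292*1/6014)/4 = -3/4 + (1/4)*(-18146/3007) = -3/4 - 9073/6014 = -27167/12028 ≈ -2.2586)
K = 39204
18385/K + a/22610 = 18385/39204 - 27167/12028/22610 = 18385*(1/39204) - 27167/12028*1/22610 = 18385/39204 - 3881/38850440 = 178528297169/380773162440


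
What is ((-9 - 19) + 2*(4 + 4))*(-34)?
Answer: 408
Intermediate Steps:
((-9 - 19) + 2*(4 + 4))*(-34) = (-28 + 2*8)*(-34) = (-28 + 16)*(-34) = -12*(-34) = 408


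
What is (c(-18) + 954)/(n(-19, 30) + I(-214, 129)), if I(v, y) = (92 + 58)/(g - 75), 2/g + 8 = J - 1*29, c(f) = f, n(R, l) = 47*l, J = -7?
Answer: 85852/129145 ≈ 0.66477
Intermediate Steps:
g = -1/22 (g = 2/(-8 + (-7 - 1*29)) = 2/(-8 + (-7 - 29)) = 2/(-8 - 36) = 2/(-44) = 2*(-1/44) = -1/22 ≈ -0.045455)
I(v, y) = -3300/1651 (I(v, y) = (92 + 58)/(-1/22 - 75) = 150/(-1651/22) = 150*(-22/1651) = -3300/1651)
(c(-18) + 954)/(n(-19, 30) + I(-214, 129)) = (-18 + 954)/(47*30 - 3300/1651) = 936/(1410 - 3300/1651) = 936/(2324610/1651) = 936*(1651/2324610) = 85852/129145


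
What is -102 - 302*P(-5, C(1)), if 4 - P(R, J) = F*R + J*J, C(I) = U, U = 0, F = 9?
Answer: -14900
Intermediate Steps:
C(I) = 0
P(R, J) = 4 - J**2 - 9*R (P(R, J) = 4 - (9*R + J*J) = 4 - (9*R + J**2) = 4 - (J**2 + 9*R) = 4 + (-J**2 - 9*R) = 4 - J**2 - 9*R)
-102 - 302*P(-5, C(1)) = -102 - 302*(4 - 1*0**2 - 9*(-5)) = -102 - 302*(4 - 1*0 + 45) = -102 - 302*(4 + 0 + 45) = -102 - 302*49 = -102 - 14798 = -14900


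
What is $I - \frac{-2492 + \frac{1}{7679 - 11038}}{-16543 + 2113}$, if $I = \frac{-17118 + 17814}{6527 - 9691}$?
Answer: $- \frac{15055011919}{38340062670} \approx -0.39267$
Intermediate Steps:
$I = - \frac{174}{791}$ ($I = \frac{696}{-3164} = 696 \left(- \frac{1}{3164}\right) = - \frac{174}{791} \approx -0.21997$)
$I - \frac{-2492 + \frac{1}{7679 - 11038}}{-16543 + 2113} = - \frac{174}{791} - \frac{-2492 + \frac{1}{7679 - 11038}}{-16543 + 2113} = - \frac{174}{791} - \frac{-2492 + \frac{1}{-3359}}{-14430} = - \frac{174}{791} - \left(-2492 - \frac{1}{3359}\right) \left(- \frac{1}{14430}\right) = - \frac{174}{791} - \left(- \frac{8370629}{3359}\right) \left(- \frac{1}{14430}\right) = - \frac{174}{791} - \frac{8370629}{48470370} = - \frac{15055011919}{38340062670}$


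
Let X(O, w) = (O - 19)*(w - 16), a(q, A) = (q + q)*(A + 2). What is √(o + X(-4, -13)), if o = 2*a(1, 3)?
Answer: √687 ≈ 26.211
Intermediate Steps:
a(q, A) = 2*q*(2 + A) (a(q, A) = (2*q)*(2 + A) = 2*q*(2 + A))
X(O, w) = (-19 + O)*(-16 + w)
o = 20 (o = 2*(2*1*(2 + 3)) = 2*(2*1*5) = 2*10 = 20)
√(o + X(-4, -13)) = √(20 + (304 - 19*(-13) - 16*(-4) - 4*(-13))) = √(20 + (304 + 247 + 64 + 52)) = √(20 + 667) = √687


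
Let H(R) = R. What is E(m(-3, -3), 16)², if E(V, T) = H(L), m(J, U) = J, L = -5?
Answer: 25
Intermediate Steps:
E(V, T) = -5
E(m(-3, -3), 16)² = (-5)² = 25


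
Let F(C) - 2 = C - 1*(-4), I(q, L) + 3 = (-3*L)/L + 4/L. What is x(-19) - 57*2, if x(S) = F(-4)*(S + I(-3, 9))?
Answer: -1468/9 ≈ -163.11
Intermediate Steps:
I(q, L) = -6 + 4/L (I(q, L) = -3 + ((-3*L)/L + 4/L) = -3 + (-3 + 4/L) = -6 + 4/L)
F(C) = 6 + C (F(C) = 2 + (C - 1*(-4)) = 2 + (C + 4) = 2 + (4 + C) = 6 + C)
x(S) = -100/9 + 2*S (x(S) = (6 - 4)*(S + (-6 + 4/9)) = 2*(S + (-6 + 4*(1/9))) = 2*(S + (-6 + 4/9)) = 2*(S - 50/9) = 2*(-50/9 + S) = -100/9 + 2*S)
x(-19) - 57*2 = (-100/9 + 2*(-19)) - 57*2 = (-100/9 - 38) - 1*114 = -442/9 - 114 = -1468/9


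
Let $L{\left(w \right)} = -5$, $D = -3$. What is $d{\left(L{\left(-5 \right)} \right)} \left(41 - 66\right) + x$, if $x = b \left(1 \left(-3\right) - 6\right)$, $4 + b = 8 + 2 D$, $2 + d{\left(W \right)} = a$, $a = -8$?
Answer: $268$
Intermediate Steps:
$d{\left(W \right)} = -10$ ($d{\left(W \right)} = -2 - 8 = -10$)
$b = -2$ ($b = -4 + \left(8 + 2 \left(-3\right)\right) = -4 + \left(8 - 6\right) = -4 + 2 = -2$)
$x = 18$ ($x = - 2 \left(1 \left(-3\right) - 6\right) = - 2 \left(-3 - 6\right) = \left(-2\right) \left(-9\right) = 18$)
$d{\left(L{\left(-5 \right)} \right)} \left(41 - 66\right) + x = - 10 \left(41 - 66\right) + 18 = \left(-10\right) \left(-25\right) + 18 = 250 + 18 = 268$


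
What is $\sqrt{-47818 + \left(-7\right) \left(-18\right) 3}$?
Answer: $4 i \sqrt{2965} \approx 217.81 i$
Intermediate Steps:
$\sqrt{-47818 + \left(-7\right) \left(-18\right) 3} = \sqrt{-47818 + 126 \cdot 3} = \sqrt{-47818 + 378} = \sqrt{-47440} = 4 i \sqrt{2965}$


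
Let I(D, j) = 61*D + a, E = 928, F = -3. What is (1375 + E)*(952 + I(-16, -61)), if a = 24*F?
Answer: -221088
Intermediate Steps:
a = -72 (a = 24*(-3) = -72)
I(D, j) = -72 + 61*D (I(D, j) = 61*D - 72 = -72 + 61*D)
(1375 + E)*(952 + I(-16, -61)) = (1375 + 928)*(952 + (-72 + 61*(-16))) = 2303*(952 + (-72 - 976)) = 2303*(952 - 1048) = 2303*(-96) = -221088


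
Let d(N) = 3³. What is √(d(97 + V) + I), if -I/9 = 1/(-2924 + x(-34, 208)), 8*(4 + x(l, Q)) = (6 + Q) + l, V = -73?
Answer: √101314785/1937 ≈ 5.1964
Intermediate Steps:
x(l, Q) = -13/4 + Q/8 + l/8 (x(l, Q) = -4 + ((6 + Q) + l)/8 = -4 + (6 + Q + l)/8 = -4 + (¾ + Q/8 + l/8) = -13/4 + Q/8 + l/8)
d(N) = 27
I = 6/1937 (I = -9/(-2924 + (-13/4 + (⅛)*208 + (⅛)*(-34))) = -9/(-2924 + (-13/4 + 26 - 17/4)) = -9/(-2924 + 37/2) = -9/(-5811/2) = -9*(-2/5811) = 6/1937 ≈ 0.0030976)
√(d(97 + V) + I) = √(27 + 6/1937) = √(52305/1937) = √101314785/1937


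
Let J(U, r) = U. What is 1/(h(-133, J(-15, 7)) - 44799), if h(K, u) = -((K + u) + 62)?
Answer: -1/44713 ≈ -2.2365e-5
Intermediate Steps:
h(K, u) = -62 - K - u (h(K, u) = -(62 + K + u) = -62 - K - u)
1/(h(-133, J(-15, 7)) - 44799) = 1/((-62 - 1*(-133) - 1*(-15)) - 44799) = 1/((-62 + 133 + 15) - 44799) = 1/(86 - 44799) = 1/(-44713) = -1/44713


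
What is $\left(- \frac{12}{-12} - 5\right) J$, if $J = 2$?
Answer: $-8$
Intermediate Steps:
$\left(- \frac{12}{-12} - 5\right) J = \left(- \frac{12}{-12} - 5\right) 2 = \left(\left(-12\right) \left(- \frac{1}{12}\right) - 5\right) 2 = \left(1 - 5\right) 2 = \left(-4\right) 2 = -8$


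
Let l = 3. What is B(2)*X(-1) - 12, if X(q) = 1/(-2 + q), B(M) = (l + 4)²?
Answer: -85/3 ≈ -28.333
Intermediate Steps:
B(M) = 49 (B(M) = (3 + 4)² = 7² = 49)
B(2)*X(-1) - 12 = 49/(-2 - 1) - 12 = 49/(-3) - 12 = 49*(-⅓) - 12 = -49/3 - 12 = -85/3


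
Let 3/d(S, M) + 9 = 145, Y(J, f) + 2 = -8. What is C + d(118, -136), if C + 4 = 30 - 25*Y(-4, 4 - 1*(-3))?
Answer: 37539/136 ≈ 276.02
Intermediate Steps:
Y(J, f) = -10 (Y(J, f) = -2 - 8 = -10)
d(S, M) = 3/136 (d(S, M) = 3/(-9 + 145) = 3/136)
C = 276 (C = -4 + (30 - 25*(-10)) = -4 + (30 + 250) = -4 + 280 = 276)
C + d(118, -136) = 276 + 3/136 = 37539/136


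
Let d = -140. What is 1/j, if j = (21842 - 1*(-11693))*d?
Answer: -1/4694900 ≈ -2.1300e-7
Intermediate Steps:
j = -4694900 (j = (21842 - 1*(-11693))*(-140) = (21842 + 11693)*(-140) = 33535*(-140) = -4694900)
1/j = 1/(-4694900) = -1/4694900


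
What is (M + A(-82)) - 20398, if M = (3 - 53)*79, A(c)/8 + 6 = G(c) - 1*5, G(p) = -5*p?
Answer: -21156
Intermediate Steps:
A(c) = -88 - 40*c (A(c) = -48 + 8*(-5*c - 1*5) = -48 + 8*(-5*c - 5) = -48 + 8*(-5 - 5*c) = -48 + (-40 - 40*c) = -88 - 40*c)
M = -3950 (M = -50*79 = -3950)
(M + A(-82)) - 20398 = (-3950 + (-88 - 40*(-82))) - 20398 = (-3950 + (-88 + 3280)) - 20398 = (-3950 + 3192) - 20398 = -758 - 20398 = -21156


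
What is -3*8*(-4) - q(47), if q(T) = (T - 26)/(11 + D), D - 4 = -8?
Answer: 93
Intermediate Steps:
D = -4 (D = 4 - 8 = -4)
q(T) = -26/7 + T/7 (q(T) = (T - 26)/(11 - 4) = (-26 + T)/7 = (-26 + T)*(1/7) = -26/7 + T/7)
-3*8*(-4) - q(47) = -3*8*(-4) - (-26/7 + (1/7)*47) = -24*(-4) - (-26/7 + 47/7) = 96 - 1*3 = 96 - 3 = 93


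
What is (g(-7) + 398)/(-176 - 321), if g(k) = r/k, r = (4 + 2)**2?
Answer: -2750/3479 ≈ -0.79046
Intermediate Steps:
r = 36 (r = 6**2 = 36)
g(k) = 36/k
(g(-7) + 398)/(-176 - 321) = (36/(-7) + 398)/(-176 - 321) = (36*(-1/7) + 398)/(-497) = (-36/7 + 398)*(-1/497) = (2750/7)*(-1/497) = -2750/3479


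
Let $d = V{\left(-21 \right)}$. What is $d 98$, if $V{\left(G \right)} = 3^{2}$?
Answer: $882$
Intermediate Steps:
$V{\left(G \right)} = 9$
$d = 9$
$d 98 = 9 \cdot 98 = 882$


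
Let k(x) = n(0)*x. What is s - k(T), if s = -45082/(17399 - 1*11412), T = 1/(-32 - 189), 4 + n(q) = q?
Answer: -9987070/1323127 ≈ -7.5481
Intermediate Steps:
n(q) = -4 + q
T = -1/221 (T = 1/(-221) = -1/221 ≈ -0.0045249)
k(x) = -4*x (k(x) = (-4 + 0)*x = -4*x)
s = -45082/5987 (s = -45082/(17399 - 11412) = -45082/5987 ≈ -7.5300)
s - k(T) = -45082/5987 - (-4)*(-1)/221 = -45082/5987 - 1*4/221 = -45082/5987 - 4/221 = -9987070/1323127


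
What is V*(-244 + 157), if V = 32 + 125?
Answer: -13659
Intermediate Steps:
V = 157
V*(-244 + 157) = 157*(-244 + 157) = 157*(-87) = -13659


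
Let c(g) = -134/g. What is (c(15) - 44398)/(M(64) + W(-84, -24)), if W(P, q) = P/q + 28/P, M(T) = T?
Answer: -1332208/2015 ≈ -661.15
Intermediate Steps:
W(P, q) = 28/P + P/q
(c(15) - 44398)/(M(64) + W(-84, -24)) = (-134/15 - 44398)/(64 + (28/(-84) - 84/(-24))) = (-134*1/15 - 44398)/(64 + (28*(-1/84) - 84*(-1/24))) = (-134/15 - 44398)/(64 + (-⅓ + 7/2)) = -666104/(15*(64 + 19/6)) = -666104/(15*403/6) = -666104/15*6/403 = -1332208/2015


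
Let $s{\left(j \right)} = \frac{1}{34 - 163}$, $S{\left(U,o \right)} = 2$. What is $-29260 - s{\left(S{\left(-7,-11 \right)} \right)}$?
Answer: $- \frac{3774539}{129} \approx -29260.0$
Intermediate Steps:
$s{\left(j \right)} = - \frac{1}{129}$ ($s{\left(j \right)} = \frac{1}{-129} = - \frac{1}{129}$)
$-29260 - s{\left(S{\left(-7,-11 \right)} \right)} = -29260 - - \frac{1}{129} = -29260 + \frac{1}{129} = - \frac{3774539}{129}$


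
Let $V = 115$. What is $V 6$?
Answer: $690$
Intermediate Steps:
$V 6 = 115 \cdot 6 = 690$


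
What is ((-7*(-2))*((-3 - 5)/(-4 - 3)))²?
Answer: 256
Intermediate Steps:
((-7*(-2))*((-3 - 5)/(-4 - 3)))² = (14*(-8/(-7)))² = (14*(-8*(-⅐)))² = (14*(8/7))² = 16² = 256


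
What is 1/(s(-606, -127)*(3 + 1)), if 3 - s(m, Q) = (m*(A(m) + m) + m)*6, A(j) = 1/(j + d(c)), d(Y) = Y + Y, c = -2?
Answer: -305/2683735212 ≈ -1.1365e-7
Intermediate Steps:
d(Y) = 2*Y
A(j) = 1/(-4 + j) (A(j) = 1/(j + 2*(-2)) = 1/(j - 4) = 1/(-4 + j))
s(m, Q) = 3 - 6*m - 6*m*(m + 1/(-4 + m)) (s(m, Q) = 3 - (m*(1/(-4 + m) + m) + m)*6 = 3 - (m*(m + 1/(-4 + m)) + m)*6 = 3 - (m + m*(m + 1/(-4 + m)))*6 = 3 - (6*m + 6*m*(m + 1/(-4 + m))) = 3 + (-6*m - 6*m*(m + 1/(-4 + m))) = 3 - 6*m - 6*m*(m + 1/(-4 + m)))
1/(s(-606, -127)*(3 + 1)) = 1/((3*(-4 - 2*(-606)³ + 6*(-606)² + 7*(-606))/(-4 - 606))*(3 + 1)) = 1/((3*(-4 - 2*(-222545016) + 6*367236 - 4242)/(-610))*4) = 1/((3*(-1/610)*(-4 + 445090032 + 2203416 - 4242))*4) = 1/((3*(-1/610)*447289202)*4) = 1/(-670933803/305*4) = 1/(-2683735212/305) = -305/2683735212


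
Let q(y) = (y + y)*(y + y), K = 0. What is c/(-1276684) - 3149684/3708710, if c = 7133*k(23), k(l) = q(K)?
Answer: -1574842/1854355 ≈ -0.84927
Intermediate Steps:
q(y) = 4*y² (q(y) = (2*y)*(2*y) = 4*y²)
k(l) = 0 (k(l) = 4*0² = 4*0 = 0)
c = 0 (c = 7133*0 = 0)
c/(-1276684) - 3149684/3708710 = 0/(-1276684) - 3149684/3708710 = 0*(-1/1276684) - 3149684*1/3708710 = 0 - 1574842/1854355 = -1574842/1854355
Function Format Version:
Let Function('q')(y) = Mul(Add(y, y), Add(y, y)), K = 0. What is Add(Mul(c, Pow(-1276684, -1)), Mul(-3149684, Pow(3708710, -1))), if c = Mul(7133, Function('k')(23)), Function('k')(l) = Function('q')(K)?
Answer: Rational(-1574842, 1854355) ≈ -0.84927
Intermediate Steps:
Function('q')(y) = Mul(4, Pow(y, 2)) (Function('q')(y) = Mul(Mul(2, y), Mul(2, y)) = Mul(4, Pow(y, 2)))
Function('k')(l) = 0 (Function('k')(l) = Mul(4, Pow(0, 2)) = Mul(4, 0) = 0)
c = 0 (c = Mul(7133, 0) = 0)
Add(Mul(c, Pow(-1276684, -1)), Mul(-3149684, Pow(3708710, -1))) = Add(Mul(0, Pow(-1276684, -1)), Mul(-3149684, Pow(3708710, -1))) = Add(Mul(0, Rational(-1, 1276684)), Mul(-3149684, Rational(1, 3708710))) = Add(0, Rational(-1574842, 1854355)) = Rational(-1574842, 1854355)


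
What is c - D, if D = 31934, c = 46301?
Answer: 14367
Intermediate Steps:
c - D = 46301 - 1*31934 = 46301 - 31934 = 14367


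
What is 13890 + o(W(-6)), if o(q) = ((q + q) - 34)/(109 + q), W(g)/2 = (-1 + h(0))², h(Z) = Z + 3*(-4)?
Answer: 2069824/149 ≈ 13891.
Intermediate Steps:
h(Z) = -12 + Z (h(Z) = Z - 12 = -12 + Z)
W(g) = 338 (W(g) = 2*(-1 + (-12 + 0))² = 2*(-1 - 12)² = 2*(-13)² = 2*169 = 338)
o(q) = (-34 + 2*q)/(109 + q) (o(q) = (2*q - 34)/(109 + q) = (-34 + 2*q)/(109 + q))
13890 + o(W(-6)) = 13890 + 2*(-17 + 338)/(109 + 338) = 13890 + 2*321/447 = 13890 + 2*(1/447)*321 = 13890 + 214/149 = 2069824/149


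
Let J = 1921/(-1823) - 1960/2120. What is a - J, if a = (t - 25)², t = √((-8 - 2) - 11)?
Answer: 58549016/96619 - 50*I*√21 ≈ 605.98 - 229.13*I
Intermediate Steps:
t = I*√21 (t = √(-10 - 11) = √(-21) = I*√21 ≈ 4.5826*I)
a = (-25 + I*√21)² (a = (I*√21 - 25)² = (-25 + I*√21)² ≈ 604.0 - 229.13*I)
J = -191140/96619 (J = 1921*(-1/1823) - 1960*1/2120 = -1921/1823 - 49/53 = -191140/96619 ≈ -1.9783)
a - J = (25 - I*√21)² - 1*(-191140/96619) = (25 - I*√21)² + 191140/96619 = 191140/96619 + (25 - I*√21)²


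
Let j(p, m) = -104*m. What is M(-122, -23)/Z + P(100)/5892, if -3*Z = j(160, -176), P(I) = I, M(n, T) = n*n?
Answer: -16328699/6740448 ≈ -2.4225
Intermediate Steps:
M(n, T) = n²
Z = -18304/3 (Z = -(-104)*(-176)/3 = -⅓*18304 = -18304/3 ≈ -6101.3)
M(-122, -23)/Z + P(100)/5892 = (-122)²/(-18304/3) + 100/5892 = 14884*(-3/18304) + 100*(1/5892) = -11163/4576 + 25/1473 = -16328699/6740448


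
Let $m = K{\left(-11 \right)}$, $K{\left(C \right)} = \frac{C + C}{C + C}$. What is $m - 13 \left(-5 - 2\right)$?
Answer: $92$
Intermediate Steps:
$K{\left(C \right)} = 1$ ($K{\left(C \right)} = \frac{2 C}{2 C} = 2 C \frac{1}{2 C} = 1$)
$m = 1$
$m - 13 \left(-5 - 2\right) = 1 - 13 \left(-5 - 2\right) = 1 - 13 \left(-7\right) = 1 - -91 = 1 + 91 = 92$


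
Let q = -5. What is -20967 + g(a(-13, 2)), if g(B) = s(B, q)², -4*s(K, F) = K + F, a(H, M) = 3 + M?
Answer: -20967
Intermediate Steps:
s(K, F) = -F/4 - K/4 (s(K, F) = -(K + F)/4 = -(F + K)/4 = -F/4 - K/4)
g(B) = (5/4 - B/4)² (g(B) = (-¼*(-5) - B/4)² = (5/4 - B/4)²)
-20967 + g(a(-13, 2)) = -20967 + (-5 + (3 + 2))²/16 = -20967 + (-5 + 5)²/16 = -20967 + (1/16)*0² = -20967 + (1/16)*0 = -20967 + 0 = -20967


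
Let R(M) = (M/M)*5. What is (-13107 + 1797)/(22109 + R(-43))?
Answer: -5655/11057 ≈ -0.51144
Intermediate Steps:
R(M) = 5 (R(M) = 1*5 = 5)
(-13107 + 1797)/(22109 + R(-43)) = (-13107 + 1797)/(22109 + 5) = -11310/22114 = -11310*1/22114 = -5655/11057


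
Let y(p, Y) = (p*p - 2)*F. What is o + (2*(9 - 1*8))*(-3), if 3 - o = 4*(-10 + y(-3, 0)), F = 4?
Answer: -75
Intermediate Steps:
y(p, Y) = -8 + 4*p**2 (y(p, Y) = (p*p - 2)*4 = (p**2 - 2)*4 = (-2 + p**2)*4 = -8 + 4*p**2)
o = -69 (o = 3 - 4*(-10 + (-8 + 4*(-3)**2)) = 3 - 4*(-10 + (-8 + 4*9)) = 3 - 4*(-10 + (-8 + 36)) = 3 - 4*(-10 + 28) = 3 - 4*18 = 3 - 1*72 = 3 - 72 = -69)
o + (2*(9 - 1*8))*(-3) = -69 + (2*(9 - 1*8))*(-3) = -69 + (2*(9 - 8))*(-3) = -69 + (2*1)*(-3) = -69 + 2*(-3) = -69 - 6 = -75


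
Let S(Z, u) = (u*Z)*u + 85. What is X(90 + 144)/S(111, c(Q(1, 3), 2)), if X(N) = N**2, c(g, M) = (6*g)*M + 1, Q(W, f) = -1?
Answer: 13689/3379 ≈ 4.0512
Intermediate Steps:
c(g, M) = 1 + 6*M*g (c(g, M) = 6*M*g + 1 = 1 + 6*M*g)
S(Z, u) = 85 + Z*u**2 (S(Z, u) = (Z*u)*u + 85 = Z*u**2 + 85 = 85 + Z*u**2)
X(90 + 144)/S(111, c(Q(1, 3), 2)) = (90 + 144)**2/(85 + 111*(1 + 6*2*(-1))**2) = 234**2/(85 + 111*(1 - 12)**2) = 54756/(85 + 111*(-11)**2) = 54756/(85 + 111*121) = 54756/(85 + 13431) = 54756/13516 = 54756*(1/13516) = 13689/3379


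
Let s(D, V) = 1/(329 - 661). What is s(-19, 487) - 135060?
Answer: -44839921/332 ≈ -1.3506e+5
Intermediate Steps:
s(D, V) = -1/332 (s(D, V) = 1/(-332) = -1/332)
s(-19, 487) - 135060 = -1/332 - 135060 = -44839921/332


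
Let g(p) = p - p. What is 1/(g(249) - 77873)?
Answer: -1/77873 ≈ -1.2841e-5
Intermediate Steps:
g(p) = 0
1/(g(249) - 77873) = 1/(0 - 77873) = 1/(-77873) = -1/77873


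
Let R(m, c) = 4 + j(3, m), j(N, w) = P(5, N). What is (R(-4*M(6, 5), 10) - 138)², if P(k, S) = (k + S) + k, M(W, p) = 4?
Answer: 14641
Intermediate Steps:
P(k, S) = S + 2*k (P(k, S) = (S + k) + k = S + 2*k)
j(N, w) = 10 + N (j(N, w) = N + 2*5 = N + 10 = 10 + N)
R(m, c) = 17 (R(m, c) = 4 + (10 + 3) = 4 + 13 = 17)
(R(-4*M(6, 5), 10) - 138)² = (17 - 138)² = (-121)² = 14641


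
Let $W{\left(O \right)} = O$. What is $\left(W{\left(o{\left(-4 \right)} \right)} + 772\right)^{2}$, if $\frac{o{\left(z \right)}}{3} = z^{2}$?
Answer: $672400$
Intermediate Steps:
$o{\left(z \right)} = 3 z^{2}$
$\left(W{\left(o{\left(-4 \right)} \right)} + 772\right)^{2} = \left(3 \left(-4\right)^{2} + 772\right)^{2} = \left(3 \cdot 16 + 772\right)^{2} = \left(48 + 772\right)^{2} = 820^{2} = 672400$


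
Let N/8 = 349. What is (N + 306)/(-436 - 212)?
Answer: -1549/324 ≈ -4.7809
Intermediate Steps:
N = 2792 (N = 8*349 = 2792)
(N + 306)/(-436 - 212) = (2792 + 306)/(-436 - 212) = 3098/(-648) = 3098*(-1/648) = -1549/324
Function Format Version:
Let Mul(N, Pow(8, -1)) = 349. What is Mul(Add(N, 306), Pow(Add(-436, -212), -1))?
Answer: Rational(-1549, 324) ≈ -4.7809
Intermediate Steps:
N = 2792 (N = Mul(8, 349) = 2792)
Mul(Add(N, 306), Pow(Add(-436, -212), -1)) = Mul(Add(2792, 306), Pow(Add(-436, -212), -1)) = Mul(3098, Pow(-648, -1)) = Mul(3098, Rational(-1, 648)) = Rational(-1549, 324)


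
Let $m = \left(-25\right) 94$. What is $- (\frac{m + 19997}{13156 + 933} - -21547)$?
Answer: $- \frac{303593330}{14089} \approx -21548.0$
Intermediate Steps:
$m = -2350$
$- (\frac{m + 19997}{13156 + 933} - -21547) = - (\frac{-2350 + 19997}{13156 + 933} - -21547) = - (\frac{17647}{14089} + 21547) = \left(-1\right) \frac{303593330}{14089} = - \frac{303593330}{14089}$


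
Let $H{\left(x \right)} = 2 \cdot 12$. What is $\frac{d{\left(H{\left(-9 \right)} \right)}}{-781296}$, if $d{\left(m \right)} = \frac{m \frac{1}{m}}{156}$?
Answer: $- \frac{1}{121882176} \approx -8.2047 \cdot 10^{-9}$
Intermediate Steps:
$H{\left(x \right)} = 24$
$d{\left(m \right)} = \frac{1}{156}$ ($d{\left(m \right)} = 1 \cdot \frac{1}{156} = \frac{1}{156}$)
$\frac{d{\left(H{\left(-9 \right)} \right)}}{-781296} = \frac{1}{156 \left(-781296\right)} = \frac{1}{156} \left(- \frac{1}{781296}\right) = - \frac{1}{121882176}$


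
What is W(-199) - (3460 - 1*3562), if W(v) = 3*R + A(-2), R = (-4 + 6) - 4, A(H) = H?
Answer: 94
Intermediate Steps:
R = -2 (R = 2 - 4 = -2)
W(v) = -8 (W(v) = 3*(-2) - 2 = -6 - 2 = -8)
W(-199) - (3460 - 1*3562) = -8 - (3460 - 1*3562) = -8 - (3460 - 3562) = -8 - 1*(-102) = -8 + 102 = 94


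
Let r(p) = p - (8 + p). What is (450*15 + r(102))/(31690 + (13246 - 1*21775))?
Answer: 6742/23161 ≈ 0.29109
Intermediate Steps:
r(p) = -8 (r(p) = p + (-8 - p) = -8)
(450*15 + r(102))/(31690 + (13246 - 1*21775)) = (450*15 - 8)/(31690 + (13246 - 1*21775)) = (6750 - 8)/(31690 + (13246 - 21775)) = 6742/(31690 - 8529) = 6742/23161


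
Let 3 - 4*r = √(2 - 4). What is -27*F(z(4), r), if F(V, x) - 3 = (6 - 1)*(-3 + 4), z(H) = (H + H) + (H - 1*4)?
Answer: -216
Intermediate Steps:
r = ¾ - I*√2/4 (r = ¾ - √(2 - 4)/4 = ¾ - I*√2/4 ≈ 0.75 - 0.35355*I)
z(H) = -4 + 3*H (z(H) = 2*H + (H - 4) = 2*H + (-4 + H) = -4 + 3*H)
F(V, x) = 8 (F(V, x) = 3 + (6 - 1)*(-3 + 4) = 3 + 5*1 = 3 + 5 = 8)
-27*F(z(4), r) = -27*8 = -216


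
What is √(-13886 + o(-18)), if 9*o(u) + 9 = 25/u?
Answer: I*√4499438/18 ≈ 117.84*I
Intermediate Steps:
o(u) = -1 + 25/(9*u) (o(u) = -1 + (25/u)/9 = -1 + 25/(9*u))
√(-13886 + o(-18)) = √(-13886 + (25/9 - 1*(-18))/(-18)) = √(-13886 - (25/9 + 18)/18) = √(-13886 - 1/18*187/9) = √(-13886 - 187/162) = √(-2249719/162) = I*√4499438/18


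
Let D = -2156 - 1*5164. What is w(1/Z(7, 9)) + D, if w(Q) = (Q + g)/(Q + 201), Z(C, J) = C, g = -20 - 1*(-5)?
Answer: -1288333/176 ≈ -7320.1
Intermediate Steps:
g = -15 (g = -20 + 5 = -15)
w(Q) = (-15 + Q)/(201 + Q) (w(Q) = (Q - 15)/(Q + 201) = (-15 + Q)/(201 + Q))
D = -7320 (D = -2156 - 5164 = -7320)
w(1/Z(7, 9)) + D = (-15 + 1/7)/(201 + 1/7) - 7320 = (-15 + ⅐)/(201 + ⅐) - 7320 = -104/7/(1408/7) - 7320 = (7/1408)*(-104/7) - 7320 = -13/176 - 7320 = -1288333/176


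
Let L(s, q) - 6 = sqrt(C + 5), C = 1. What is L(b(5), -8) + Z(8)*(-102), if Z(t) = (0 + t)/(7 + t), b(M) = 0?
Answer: -242/5 + sqrt(6) ≈ -45.951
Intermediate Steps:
L(s, q) = 6 + sqrt(6) (L(s, q) = 6 + sqrt(1 + 5) = 6 + sqrt(6))
Z(t) = t/(7 + t)
L(b(5), -8) + Z(8)*(-102) = (6 + sqrt(6)) + (8/(7 + 8))*(-102) = (6 + sqrt(6)) + (8/15)*(-102) = (6 + sqrt(6)) - 272/5 = -242/5 + sqrt(6)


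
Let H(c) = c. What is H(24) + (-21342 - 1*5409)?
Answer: -26727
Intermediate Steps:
H(24) + (-21342 - 1*5409) = 24 + (-21342 - 1*5409) = 24 + (-21342 - 5409) = 24 - 26751 = -26727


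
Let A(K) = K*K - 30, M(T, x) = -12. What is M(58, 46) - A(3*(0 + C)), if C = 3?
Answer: -63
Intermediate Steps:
A(K) = -30 + K² (A(K) = K² - 30 = -30 + K²)
M(58, 46) - A(3*(0 + C)) = -12 - (-30 + (3*(0 + 3))²) = -12 - (-30 + (3*3)²) = -12 - (-30 + 9²) = -12 - (-30 + 81) = -12 - 1*51 = -12 - 51 = -63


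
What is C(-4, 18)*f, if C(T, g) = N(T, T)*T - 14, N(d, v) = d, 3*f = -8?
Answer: -16/3 ≈ -5.3333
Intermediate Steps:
f = -8/3 (f = (⅓)*(-8) = -8/3 ≈ -2.6667)
C(T, g) = -14 + T² (C(T, g) = T*T - 14 = T² - 14 = -14 + T²)
C(-4, 18)*f = (-14 + (-4)²)*(-8/3) = (-14 + 16)*(-8/3) = 2*(-8/3) = -16/3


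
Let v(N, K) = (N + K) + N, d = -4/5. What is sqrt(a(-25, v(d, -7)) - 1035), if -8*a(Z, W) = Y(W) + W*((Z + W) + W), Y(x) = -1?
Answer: I*sqrt(27006)/5 ≈ 32.867*I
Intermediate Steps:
d = -4/5 (d = -4*1/5 = -4/5 ≈ -0.80000)
v(N, K) = K + 2*N (v(N, K) = (K + N) + N = K + 2*N)
a(Z, W) = 1/8 - W*(Z + 2*W)/8 (a(Z, W) = -(-1 + W*((Z + W) + W))/8 = -(-1 + W*((W + Z) + W))/8 = -(-1 + W*(Z + 2*W))/8 = 1/8 - W*(Z + 2*W)/8)
sqrt(a(-25, v(d, -7)) - 1035) = sqrt((1/8 - (-7 + 2*(-4/5))**2/4 - 1/8*(-7 + 2*(-4/5))*(-25)) - 1035) = sqrt((1/8 - (-7 - 8/5)**2/4 - 1/8*(-7 - 8/5)*(-25)) - 1035) = sqrt((1/8 - (-43/5)**2/4 - 1/8*(-43/5)*(-25)) - 1035) = sqrt((1/8 - 1/4*1849/25 - 215/8) - 1035) = sqrt((1/8 - 1849/100 - 215/8) - 1035) = sqrt(-1131/25 - 1035) = sqrt(-27006/25) = I*sqrt(27006)/5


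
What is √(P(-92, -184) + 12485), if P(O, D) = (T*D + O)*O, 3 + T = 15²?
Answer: 3*√419885 ≈ 1944.0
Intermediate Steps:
T = 222 (T = -3 + 15² = -3 + 225 = 222)
P(O, D) = O*(O + 222*D) (P(O, D) = (222*D + O)*O = (O + 222*D)*O = O*(O + 222*D))
√(P(-92, -184) + 12485) = √(-92*(-92 + 222*(-184)) + 12485) = √(-92*(-92 - 40848) + 12485) = √(-92*(-40940) + 12485) = √(3766480 + 12485) = √3778965 = 3*√419885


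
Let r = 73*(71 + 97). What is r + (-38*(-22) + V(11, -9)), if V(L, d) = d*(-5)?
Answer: 13145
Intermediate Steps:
V(L, d) = -5*d
r = 12264 (r = 73*168 = 12264)
r + (-38*(-22) + V(11, -9)) = 12264 + (-38*(-22) - 5*(-9)) = 12264 + (836 + 45) = 12264 + 881 = 13145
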